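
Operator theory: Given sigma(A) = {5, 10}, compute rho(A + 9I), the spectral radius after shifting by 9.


Spectrum of A + 9I = {14, 19}
Spectral radius = max |lambda| over the shifted spectrum
= max(14, 19) = 19

19


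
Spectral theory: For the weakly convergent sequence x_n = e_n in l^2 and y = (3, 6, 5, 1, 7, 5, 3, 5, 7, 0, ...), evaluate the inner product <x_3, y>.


x_3 = e_3 is the standard basis vector with 1 in position 3.
<x_3, y> = y_3 = 5
As n -> infinity, <x_n, y> -> 0, confirming weak convergence of (x_n) to 0.

5


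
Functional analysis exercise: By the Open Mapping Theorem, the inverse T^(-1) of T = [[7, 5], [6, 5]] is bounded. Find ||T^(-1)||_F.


det(T) = 7*5 - 5*6 = 5
T^(-1) = (1/5) * [[5, -5], [-6, 7]] = [[1.0000, -1.0000], [-1.2000, 1.4000]]
||T^(-1)||_F^2 = 1.0000^2 + (-1.0000)^2 + (-1.2000)^2 + 1.4000^2 = 5.4000
||T^(-1)||_F = sqrt(5.4000) = 2.3238

2.3238


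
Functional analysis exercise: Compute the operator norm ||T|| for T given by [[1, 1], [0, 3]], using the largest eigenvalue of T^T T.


A^T A = [[1, 1], [1, 10]]
trace(A^T A) = 11, det(A^T A) = 9
discriminant = 11^2 - 4*9 = 85
Largest eigenvalue of A^T A = (trace + sqrt(disc))/2 = 10.1098
||T|| = sqrt(10.1098) = 3.1796

3.1796


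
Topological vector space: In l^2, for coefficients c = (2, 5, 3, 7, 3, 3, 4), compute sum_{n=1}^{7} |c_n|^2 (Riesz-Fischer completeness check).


sum |c_n|^2 = 2^2 + 5^2 + 3^2 + 7^2 + 3^2 + 3^2 + 4^2
= 4 + 25 + 9 + 49 + 9 + 9 + 16
= 121

121


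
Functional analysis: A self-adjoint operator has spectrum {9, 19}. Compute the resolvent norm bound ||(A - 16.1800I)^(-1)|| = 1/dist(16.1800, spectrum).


dist(16.1800, {9, 19}) = min(|16.1800 - 9|, |16.1800 - 19|)
= min(7.1800, 2.8200) = 2.8200
Resolvent bound = 1/2.8200 = 0.3546

0.3546


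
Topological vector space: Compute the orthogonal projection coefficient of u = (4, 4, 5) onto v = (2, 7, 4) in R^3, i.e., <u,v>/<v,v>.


Computing <u,v> = 4*2 + 4*7 + 5*4 = 56
Computing <v,v> = 2^2 + 7^2 + 4^2 = 69
Projection coefficient = 56/69 = 0.8116

0.8116


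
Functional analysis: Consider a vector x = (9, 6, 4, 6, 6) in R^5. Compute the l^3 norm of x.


The l^3 norm = (sum |x_i|^3)^(1/3)
Sum of 3th powers = 729 + 216 + 64 + 216 + 216 = 1441
||x||_3 = (1441)^(1/3) = 11.2950

11.2950


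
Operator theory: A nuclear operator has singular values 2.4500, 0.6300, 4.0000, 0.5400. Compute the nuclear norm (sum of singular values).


The nuclear norm is the sum of all singular values.
||T||_1 = 2.4500 + 0.6300 + 4.0000 + 0.5400
= 7.6200

7.6200


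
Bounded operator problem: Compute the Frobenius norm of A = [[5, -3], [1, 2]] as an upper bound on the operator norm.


||A||_F^2 = sum a_ij^2
= 5^2 + (-3)^2 + 1^2 + 2^2
= 25 + 9 + 1 + 4 = 39
||A||_F = sqrt(39) = 6.2450

6.2450


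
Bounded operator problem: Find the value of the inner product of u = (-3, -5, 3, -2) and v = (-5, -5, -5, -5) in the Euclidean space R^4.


Computing the standard inner product <u, v> = sum u_i * v_i
= -3*-5 + -5*-5 + 3*-5 + -2*-5
= 15 + 25 + -15 + 10
= 35

35


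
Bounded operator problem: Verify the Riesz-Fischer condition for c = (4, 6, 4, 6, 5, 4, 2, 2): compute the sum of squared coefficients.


sum |c_n|^2 = 4^2 + 6^2 + 4^2 + 6^2 + 5^2 + 4^2 + 2^2 + 2^2
= 16 + 36 + 16 + 36 + 25 + 16 + 4 + 4
= 153

153


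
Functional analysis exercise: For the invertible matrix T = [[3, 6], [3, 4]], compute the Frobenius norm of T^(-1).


det(T) = 3*4 - 6*3 = -6
T^(-1) = (1/-6) * [[4, -6], [-3, 3]] = [[-0.6667, 1.0000], [0.5000, -0.5000]]
||T^(-1)||_F^2 = (-0.6667)^2 + 1.0000^2 + 0.5000^2 + (-0.5000)^2 = 1.9444
||T^(-1)||_F = sqrt(1.9444) = 1.3944

1.3944


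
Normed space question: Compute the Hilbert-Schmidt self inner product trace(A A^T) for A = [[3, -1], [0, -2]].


trace(A * A^T) = sum of squares of all entries
= 3^2 + (-1)^2 + 0^2 + (-2)^2
= 9 + 1 + 0 + 4
= 14

14


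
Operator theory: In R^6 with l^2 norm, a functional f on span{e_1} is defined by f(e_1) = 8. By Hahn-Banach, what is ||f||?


The norm of f is given by ||f|| = sup_{||x||=1} |f(x)|.
On span{e_1}, ||e_1|| = 1, so ||f|| = |f(e_1)| / ||e_1||
= |8| / 1 = 8.0000

8.0000


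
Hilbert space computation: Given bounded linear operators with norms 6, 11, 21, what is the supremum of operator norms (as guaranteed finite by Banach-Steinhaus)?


By the Uniform Boundedness Principle, the supremum of norms is finite.
sup_k ||T_k|| = max(6, 11, 21) = 21

21


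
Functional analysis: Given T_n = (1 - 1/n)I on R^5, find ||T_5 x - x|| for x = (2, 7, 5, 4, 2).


T_5 x - x = (1 - 1/5)x - x = -x/5
||x|| = sqrt(98) = 9.8995
||T_5 x - x|| = ||x||/5 = 9.8995/5 = 1.9799

1.9799


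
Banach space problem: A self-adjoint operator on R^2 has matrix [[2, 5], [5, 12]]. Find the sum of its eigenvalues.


For a self-adjoint (symmetric) matrix, the eigenvalues are real.
The sum of eigenvalues equals the trace of the matrix.
trace = 2 + 12 = 14

14


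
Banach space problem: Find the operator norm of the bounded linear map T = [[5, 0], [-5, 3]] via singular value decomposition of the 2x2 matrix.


A^T A = [[50, -15], [-15, 9]]
trace(A^T A) = 59, det(A^T A) = 225
discriminant = 59^2 - 4*225 = 2581
Largest eigenvalue of A^T A = (trace + sqrt(disc))/2 = 54.9018
||T|| = sqrt(54.9018) = 7.4096

7.4096


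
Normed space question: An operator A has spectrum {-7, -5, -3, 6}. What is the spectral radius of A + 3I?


Spectrum of A + 3I = {-4, -2, 0, 9}
Spectral radius = max |lambda| over the shifted spectrum
= max(4, 2, 0, 9) = 9

9


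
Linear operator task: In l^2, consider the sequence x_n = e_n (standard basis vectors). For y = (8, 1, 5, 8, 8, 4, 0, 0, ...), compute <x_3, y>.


x_3 = e_3 is the standard basis vector with 1 in position 3.
<x_3, y> = y_3 = 5
As n -> infinity, <x_n, y> -> 0, confirming weak convergence of (x_n) to 0.

5


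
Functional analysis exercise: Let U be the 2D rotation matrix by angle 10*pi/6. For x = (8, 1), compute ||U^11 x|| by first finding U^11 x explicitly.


U is a rotation by theta = 10*pi/6
U^11 = rotation by 11*theta = 110*pi/6 = 2*pi/6 (mod 2*pi)
cos(2*pi/6) = 0.5000, sin(2*pi/6) = 0.8660
U^11 x = (0.5000 * 8 - 0.8660 * 1, 0.8660 * 8 + 0.5000 * 1)
= (3.1340, 7.4282)
||U^11 x|| = sqrt(3.1340^2 + 7.4282^2) = sqrt(65.0000) = 8.0623

8.0623


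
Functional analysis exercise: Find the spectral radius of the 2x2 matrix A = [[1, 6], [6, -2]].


For a 2x2 matrix, eigenvalues satisfy lambda^2 - (trace)*lambda + det = 0
trace = 1 + -2 = -1
det = 1*-2 - 6*6 = -38
discriminant = (-1)^2 - 4*(-38) = 153
spectral radius = max |eigenvalue| = 6.6847

6.6847


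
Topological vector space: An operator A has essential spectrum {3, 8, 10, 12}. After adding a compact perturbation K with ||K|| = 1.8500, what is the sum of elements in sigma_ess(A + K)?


By Weyl's theorem, the essential spectrum is invariant under compact perturbations.
sigma_ess(A + K) = sigma_ess(A) = {3, 8, 10, 12}
Sum = 3 + 8 + 10 + 12 = 33

33


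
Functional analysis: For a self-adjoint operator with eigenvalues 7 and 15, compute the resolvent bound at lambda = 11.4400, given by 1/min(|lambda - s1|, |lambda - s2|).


dist(11.4400, {7, 15}) = min(|11.4400 - 7|, |11.4400 - 15|)
= min(4.4400, 3.5600) = 3.5600
Resolvent bound = 1/3.5600 = 0.2809

0.2809


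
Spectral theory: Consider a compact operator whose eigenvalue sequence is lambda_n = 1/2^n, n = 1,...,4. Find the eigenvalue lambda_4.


The eigenvalue formula gives lambda_4 = 1/2^4
= 1/16
= 0.0625

0.0625


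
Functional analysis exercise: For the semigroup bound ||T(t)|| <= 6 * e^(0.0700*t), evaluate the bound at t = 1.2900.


||T(1.2900)|| <= 6 * exp(0.0700 * 1.2900)
= 6 * exp(0.0903)
= 6 * 1.0945
= 6.5670

6.5670


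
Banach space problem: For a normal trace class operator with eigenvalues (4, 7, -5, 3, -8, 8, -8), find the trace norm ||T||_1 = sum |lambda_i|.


For a normal operator, singular values equal |eigenvalues|.
Trace norm = sum |lambda_i| = 4 + 7 + 5 + 3 + 8 + 8 + 8
= 43

43


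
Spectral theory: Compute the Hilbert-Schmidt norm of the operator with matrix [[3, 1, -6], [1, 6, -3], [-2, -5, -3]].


The Hilbert-Schmidt norm is sqrt(sum of squares of all entries).
Sum of squares = 3^2 + 1^2 + (-6)^2 + 1^2 + 6^2 + (-3)^2 + (-2)^2 + (-5)^2 + (-3)^2
= 9 + 1 + 36 + 1 + 36 + 9 + 4 + 25 + 9 = 130
||T||_HS = sqrt(130) = 11.4018

11.4018


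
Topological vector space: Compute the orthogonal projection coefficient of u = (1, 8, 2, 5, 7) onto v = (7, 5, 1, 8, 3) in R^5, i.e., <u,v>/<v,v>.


Computing <u,v> = 1*7 + 8*5 + 2*1 + 5*8 + 7*3 = 110
Computing <v,v> = 7^2 + 5^2 + 1^2 + 8^2 + 3^2 = 148
Projection coefficient = 110/148 = 0.7432

0.7432


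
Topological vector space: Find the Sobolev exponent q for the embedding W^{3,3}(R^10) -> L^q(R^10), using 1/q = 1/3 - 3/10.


Using the Sobolev embedding formula: 1/q = 1/p - k/n
1/q = 1/3 - 3/10 = 1/30
q = 1/(1/30) = 30

30.0000


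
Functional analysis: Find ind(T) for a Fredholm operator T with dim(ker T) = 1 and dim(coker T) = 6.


The Fredholm index is defined as ind(T) = dim(ker T) - dim(coker T)
= 1 - 6
= -5

-5


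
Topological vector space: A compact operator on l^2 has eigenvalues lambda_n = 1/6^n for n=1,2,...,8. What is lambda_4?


The eigenvalue formula gives lambda_4 = 1/6^4
= 1/1296
= 7.7160e-04

7.7160e-04


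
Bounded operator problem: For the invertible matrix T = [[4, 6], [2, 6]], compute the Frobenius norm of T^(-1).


det(T) = 4*6 - 6*2 = 12
T^(-1) = (1/12) * [[6, -6], [-2, 4]] = [[0.5000, -0.5000], [-0.1667, 0.3333]]
||T^(-1)||_F^2 = 0.5000^2 + (-0.5000)^2 + (-0.1667)^2 + 0.3333^2 = 0.6389
||T^(-1)||_F = sqrt(0.6389) = 0.7993

0.7993


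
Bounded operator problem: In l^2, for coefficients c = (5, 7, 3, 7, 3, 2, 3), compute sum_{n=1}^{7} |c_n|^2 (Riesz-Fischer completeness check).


sum |c_n|^2 = 5^2 + 7^2 + 3^2 + 7^2 + 3^2 + 2^2 + 3^2
= 25 + 49 + 9 + 49 + 9 + 4 + 9
= 154

154


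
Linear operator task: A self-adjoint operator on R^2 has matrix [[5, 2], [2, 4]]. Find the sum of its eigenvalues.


For a self-adjoint (symmetric) matrix, the eigenvalues are real.
The sum of eigenvalues equals the trace of the matrix.
trace = 5 + 4 = 9

9


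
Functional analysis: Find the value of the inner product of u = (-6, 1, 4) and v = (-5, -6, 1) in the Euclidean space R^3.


Computing the standard inner product <u, v> = sum u_i * v_i
= -6*-5 + 1*-6 + 4*1
= 30 + -6 + 4
= 28

28


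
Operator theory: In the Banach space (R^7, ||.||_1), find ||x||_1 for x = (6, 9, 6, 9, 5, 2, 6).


The l^1 norm equals the sum of absolute values of all components.
||x||_1 = 6 + 9 + 6 + 9 + 5 + 2 + 6
= 43

43.0000


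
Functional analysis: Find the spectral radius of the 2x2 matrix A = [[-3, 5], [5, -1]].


For a 2x2 matrix, eigenvalues satisfy lambda^2 - (trace)*lambda + det = 0
trace = -3 + -1 = -4
det = -3*-1 - 5*5 = -22
discriminant = (-4)^2 - 4*(-22) = 104
spectral radius = max |eigenvalue| = 7.0990

7.0990


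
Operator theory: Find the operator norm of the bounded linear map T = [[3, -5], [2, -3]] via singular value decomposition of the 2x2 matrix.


A^T A = [[13, -21], [-21, 34]]
trace(A^T A) = 47, det(A^T A) = 1
discriminant = 47^2 - 4*1 = 2205
Largest eigenvalue of A^T A = (trace + sqrt(disc))/2 = 46.9787
||T|| = sqrt(46.9787) = 6.8541

6.8541


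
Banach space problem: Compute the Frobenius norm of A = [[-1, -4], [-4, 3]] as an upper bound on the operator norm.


||A||_F^2 = sum a_ij^2
= (-1)^2 + (-4)^2 + (-4)^2 + 3^2
= 1 + 16 + 16 + 9 = 42
||A||_F = sqrt(42) = 6.4807

6.4807


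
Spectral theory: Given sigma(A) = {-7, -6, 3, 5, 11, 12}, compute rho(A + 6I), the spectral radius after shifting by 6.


Spectrum of A + 6I = {-1, 0, 9, 11, 17, 18}
Spectral radius = max |lambda| over the shifted spectrum
= max(1, 0, 9, 11, 17, 18) = 18

18


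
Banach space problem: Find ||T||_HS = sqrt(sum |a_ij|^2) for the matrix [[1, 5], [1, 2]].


The Hilbert-Schmidt norm is sqrt(sum of squares of all entries).
Sum of squares = 1^2 + 5^2 + 1^2 + 2^2
= 1 + 25 + 1 + 4 = 31
||T||_HS = sqrt(31) = 5.5678

5.5678


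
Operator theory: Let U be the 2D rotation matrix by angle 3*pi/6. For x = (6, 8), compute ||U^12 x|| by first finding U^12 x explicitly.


U is a rotation by theta = 3*pi/6
U^12 = rotation by 12*theta = 36*pi/6 = 0*pi/6 (mod 2*pi)
cos(0*pi/6) = 1.0000, sin(0*pi/6) = 0.0000
U^12 x = (1.0000 * 6 - 0.0000 * 8, 0.0000 * 6 + 1.0000 * 8)
= (6.0000, 8.0000)
||U^12 x|| = sqrt(6.0000^2 + 8.0000^2) = sqrt(100.0000) = 10.0000

10.0000


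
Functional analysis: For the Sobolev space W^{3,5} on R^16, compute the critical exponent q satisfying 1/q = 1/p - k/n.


Using the Sobolev embedding formula: 1/q = 1/p - k/n
1/q = 1/5 - 3/16 = 1/80
q = 1/(1/80) = 80

80.0000


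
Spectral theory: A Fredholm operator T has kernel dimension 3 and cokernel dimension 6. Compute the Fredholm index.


The Fredholm index is defined as ind(T) = dim(ker T) - dim(coker T)
= 3 - 6
= -3

-3


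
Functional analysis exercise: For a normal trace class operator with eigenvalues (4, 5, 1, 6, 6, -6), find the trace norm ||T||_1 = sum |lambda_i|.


For a normal operator, singular values equal |eigenvalues|.
Trace norm = sum |lambda_i| = 4 + 5 + 1 + 6 + 6 + 6
= 28

28


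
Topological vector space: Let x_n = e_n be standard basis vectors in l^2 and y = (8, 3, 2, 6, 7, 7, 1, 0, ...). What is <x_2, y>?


x_2 = e_2 is the standard basis vector with 1 in position 2.
<x_2, y> = y_2 = 3
As n -> infinity, <x_n, y> -> 0, confirming weak convergence of (x_n) to 0.

3


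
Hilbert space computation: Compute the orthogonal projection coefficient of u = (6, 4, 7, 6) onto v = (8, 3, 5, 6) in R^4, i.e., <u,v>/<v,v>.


Computing <u,v> = 6*8 + 4*3 + 7*5 + 6*6 = 131
Computing <v,v> = 8^2 + 3^2 + 5^2 + 6^2 = 134
Projection coefficient = 131/134 = 0.9776

0.9776


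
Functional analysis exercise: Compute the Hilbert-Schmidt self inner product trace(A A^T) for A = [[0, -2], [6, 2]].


trace(A * A^T) = sum of squares of all entries
= 0^2 + (-2)^2 + 6^2 + 2^2
= 0 + 4 + 36 + 4
= 44

44


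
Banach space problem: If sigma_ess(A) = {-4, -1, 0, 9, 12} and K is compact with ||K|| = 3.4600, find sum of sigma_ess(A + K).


By Weyl's theorem, the essential spectrum is invariant under compact perturbations.
sigma_ess(A + K) = sigma_ess(A) = {-4, -1, 0, 9, 12}
Sum = -4 + -1 + 0 + 9 + 12 = 16

16


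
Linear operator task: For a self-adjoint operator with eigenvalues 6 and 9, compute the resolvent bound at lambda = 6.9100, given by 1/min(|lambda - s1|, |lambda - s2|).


dist(6.9100, {6, 9}) = min(|6.9100 - 6|, |6.9100 - 9|)
= min(0.9100, 2.0900) = 0.9100
Resolvent bound = 1/0.9100 = 1.0989

1.0989


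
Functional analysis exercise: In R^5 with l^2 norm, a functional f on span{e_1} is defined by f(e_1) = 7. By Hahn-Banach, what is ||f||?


The norm of f is given by ||f|| = sup_{||x||=1} |f(x)|.
On span{e_1}, ||e_1|| = 1, so ||f|| = |f(e_1)| / ||e_1||
= |7| / 1 = 7.0000

7.0000


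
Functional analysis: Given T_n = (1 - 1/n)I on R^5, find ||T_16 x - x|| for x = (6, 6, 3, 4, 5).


T_16 x - x = (1 - 1/16)x - x = -x/16
||x|| = sqrt(122) = 11.0454
||T_16 x - x|| = ||x||/16 = 11.0454/16 = 0.6903

0.6903


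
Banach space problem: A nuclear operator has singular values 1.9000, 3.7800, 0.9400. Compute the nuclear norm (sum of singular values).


The nuclear norm is the sum of all singular values.
||T||_1 = 1.9000 + 3.7800 + 0.9400
= 6.6200

6.6200


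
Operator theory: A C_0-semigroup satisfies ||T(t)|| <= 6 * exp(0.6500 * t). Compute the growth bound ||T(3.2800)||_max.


||T(3.2800)|| <= 6 * exp(0.6500 * 3.2800)
= 6 * exp(2.1320)
= 6 * 8.4317
= 50.5903

50.5903


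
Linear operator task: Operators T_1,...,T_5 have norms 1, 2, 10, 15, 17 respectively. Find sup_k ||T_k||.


By the Uniform Boundedness Principle, the supremum of norms is finite.
sup_k ||T_k|| = max(1, 2, 10, 15, 17) = 17

17


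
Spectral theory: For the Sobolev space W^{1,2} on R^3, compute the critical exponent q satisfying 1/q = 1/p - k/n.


Using the Sobolev embedding formula: 1/q = 1/p - k/n
1/q = 1/2 - 1/3 = 1/6
q = 1/(1/6) = 6

6.0000


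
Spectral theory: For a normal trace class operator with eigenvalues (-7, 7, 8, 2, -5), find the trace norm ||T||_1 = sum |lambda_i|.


For a normal operator, singular values equal |eigenvalues|.
Trace norm = sum |lambda_i| = 7 + 7 + 8 + 2 + 5
= 29

29


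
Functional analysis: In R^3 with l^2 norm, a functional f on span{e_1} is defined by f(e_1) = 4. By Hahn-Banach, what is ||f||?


The norm of f is given by ||f|| = sup_{||x||=1} |f(x)|.
On span{e_1}, ||e_1|| = 1, so ||f|| = |f(e_1)| / ||e_1||
= |4| / 1 = 4.0000

4.0000


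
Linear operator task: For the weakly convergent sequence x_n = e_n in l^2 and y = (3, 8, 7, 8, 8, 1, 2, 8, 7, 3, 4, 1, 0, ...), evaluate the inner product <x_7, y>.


x_7 = e_7 is the standard basis vector with 1 in position 7.
<x_7, y> = y_7 = 2
As n -> infinity, <x_n, y> -> 0, confirming weak convergence of (x_n) to 0.

2


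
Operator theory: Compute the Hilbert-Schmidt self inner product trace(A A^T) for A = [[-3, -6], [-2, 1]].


trace(A * A^T) = sum of squares of all entries
= (-3)^2 + (-6)^2 + (-2)^2 + 1^2
= 9 + 36 + 4 + 1
= 50

50


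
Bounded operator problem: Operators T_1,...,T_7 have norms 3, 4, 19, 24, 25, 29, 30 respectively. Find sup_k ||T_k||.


By the Uniform Boundedness Principle, the supremum of norms is finite.
sup_k ||T_k|| = max(3, 4, 19, 24, 25, 29, 30) = 30

30


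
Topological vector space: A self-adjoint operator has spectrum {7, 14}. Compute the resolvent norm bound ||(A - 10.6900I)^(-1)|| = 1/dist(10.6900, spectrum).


dist(10.6900, {7, 14}) = min(|10.6900 - 7|, |10.6900 - 14|)
= min(3.6900, 3.3100) = 3.3100
Resolvent bound = 1/3.3100 = 0.3021

0.3021


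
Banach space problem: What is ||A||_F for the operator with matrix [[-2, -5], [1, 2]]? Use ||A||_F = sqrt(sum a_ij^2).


||A||_F^2 = sum a_ij^2
= (-2)^2 + (-5)^2 + 1^2 + 2^2
= 4 + 25 + 1 + 4 = 34
||A||_F = sqrt(34) = 5.8310

5.8310


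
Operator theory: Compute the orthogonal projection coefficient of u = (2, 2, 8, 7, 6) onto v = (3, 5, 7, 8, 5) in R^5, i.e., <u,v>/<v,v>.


Computing <u,v> = 2*3 + 2*5 + 8*7 + 7*8 + 6*5 = 158
Computing <v,v> = 3^2 + 5^2 + 7^2 + 8^2 + 5^2 = 172
Projection coefficient = 158/172 = 0.9186

0.9186


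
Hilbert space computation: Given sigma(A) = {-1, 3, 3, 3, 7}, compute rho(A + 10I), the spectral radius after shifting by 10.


Spectrum of A + 10I = {9, 13, 13, 13, 17}
Spectral radius = max |lambda| over the shifted spectrum
= max(9, 13, 13, 13, 17) = 17

17


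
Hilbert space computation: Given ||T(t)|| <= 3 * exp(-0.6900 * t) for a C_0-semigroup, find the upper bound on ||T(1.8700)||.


||T(1.8700)|| <= 3 * exp(-0.6900 * 1.8700)
= 3 * exp(-1.2903)
= 3 * 0.2752
= 0.8256

0.8256


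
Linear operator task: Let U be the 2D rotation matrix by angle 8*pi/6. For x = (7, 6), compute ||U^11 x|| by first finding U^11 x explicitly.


U is a rotation by theta = 8*pi/6
U^11 = rotation by 11*theta = 88*pi/6 = 4*pi/6 (mod 2*pi)
cos(4*pi/6) = -0.5000, sin(4*pi/6) = 0.8660
U^11 x = (-0.5000 * 7 - 0.8660 * 6, 0.8660 * 7 + -0.5000 * 6)
= (-8.6962, 3.0622)
||U^11 x|| = sqrt((-8.6962)^2 + 3.0622^2) = sqrt(85.0000) = 9.2195

9.2195


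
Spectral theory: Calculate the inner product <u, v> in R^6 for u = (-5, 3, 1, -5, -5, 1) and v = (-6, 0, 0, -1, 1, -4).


Computing the standard inner product <u, v> = sum u_i * v_i
= -5*-6 + 3*0 + 1*0 + -5*-1 + -5*1 + 1*-4
= 30 + 0 + 0 + 5 + -5 + -4
= 26

26


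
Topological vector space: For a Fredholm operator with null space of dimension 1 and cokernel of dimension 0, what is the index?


The Fredholm index is defined as ind(T) = dim(ker T) - dim(coker T)
= 1 - 0
= 1

1


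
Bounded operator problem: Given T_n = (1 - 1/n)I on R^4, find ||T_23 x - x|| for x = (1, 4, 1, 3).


T_23 x - x = (1 - 1/23)x - x = -x/23
||x|| = sqrt(27) = 5.1962
||T_23 x - x|| = ||x||/23 = 5.1962/23 = 0.2259

0.2259


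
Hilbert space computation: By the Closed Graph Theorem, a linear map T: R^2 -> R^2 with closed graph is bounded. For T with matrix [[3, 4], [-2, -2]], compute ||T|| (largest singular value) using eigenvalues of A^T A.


A^T A = [[13, 16], [16, 20]]
trace(A^T A) = 33, det(A^T A) = 4
discriminant = 33^2 - 4*4 = 1073
Largest eigenvalue of A^T A = (trace + sqrt(disc))/2 = 32.8783
||T|| = sqrt(32.8783) = 5.7340

5.7340


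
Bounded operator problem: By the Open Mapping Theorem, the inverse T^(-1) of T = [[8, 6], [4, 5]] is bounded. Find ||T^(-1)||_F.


det(T) = 8*5 - 6*4 = 16
T^(-1) = (1/16) * [[5, -6], [-4, 8]] = [[0.3125, -0.3750], [-0.2500, 0.5000]]
||T^(-1)||_F^2 = 0.3125^2 + (-0.3750)^2 + (-0.2500)^2 + 0.5000^2 = 0.5508
||T^(-1)||_F = sqrt(0.5508) = 0.7421

0.7421


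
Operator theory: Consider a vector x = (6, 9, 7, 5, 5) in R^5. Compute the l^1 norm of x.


The l^1 norm equals the sum of absolute values of all components.
||x||_1 = 6 + 9 + 7 + 5 + 5
= 32

32.0000


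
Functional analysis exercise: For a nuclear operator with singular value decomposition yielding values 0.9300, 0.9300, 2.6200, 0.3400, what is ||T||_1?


The nuclear norm is the sum of all singular values.
||T||_1 = 0.9300 + 0.9300 + 2.6200 + 0.3400
= 4.8200

4.8200


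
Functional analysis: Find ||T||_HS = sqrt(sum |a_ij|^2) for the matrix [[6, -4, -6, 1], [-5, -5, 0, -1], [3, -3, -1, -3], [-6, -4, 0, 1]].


The Hilbert-Schmidt norm is sqrt(sum of squares of all entries).
Sum of squares = 6^2 + (-4)^2 + (-6)^2 + 1^2 + (-5)^2 + (-5)^2 + 0^2 + (-1)^2 + 3^2 + (-3)^2 + (-1)^2 + (-3)^2 + (-6)^2 + (-4)^2 + 0^2 + 1^2
= 36 + 16 + 36 + 1 + 25 + 25 + 0 + 1 + 9 + 9 + 1 + 9 + 36 + 16 + 0 + 1 = 221
||T||_HS = sqrt(221) = 14.8661

14.8661


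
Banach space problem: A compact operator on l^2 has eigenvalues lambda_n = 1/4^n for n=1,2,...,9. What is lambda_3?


The eigenvalue formula gives lambda_3 = 1/4^3
= 1/64
= 0.0156

0.0156


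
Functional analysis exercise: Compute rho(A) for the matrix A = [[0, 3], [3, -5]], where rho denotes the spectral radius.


For a 2x2 matrix, eigenvalues satisfy lambda^2 - (trace)*lambda + det = 0
trace = 0 + -5 = -5
det = 0*-5 - 3*3 = -9
discriminant = (-5)^2 - 4*(-9) = 61
spectral radius = max |eigenvalue| = 6.4051

6.4051


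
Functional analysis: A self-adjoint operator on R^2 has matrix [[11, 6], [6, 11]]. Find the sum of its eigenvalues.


For a self-adjoint (symmetric) matrix, the eigenvalues are real.
The sum of eigenvalues equals the trace of the matrix.
trace = 11 + 11 = 22

22


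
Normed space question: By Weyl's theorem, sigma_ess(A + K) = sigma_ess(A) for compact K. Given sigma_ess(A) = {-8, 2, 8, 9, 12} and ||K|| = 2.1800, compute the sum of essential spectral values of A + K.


By Weyl's theorem, the essential spectrum is invariant under compact perturbations.
sigma_ess(A + K) = sigma_ess(A) = {-8, 2, 8, 9, 12}
Sum = -8 + 2 + 8 + 9 + 12 = 23

23


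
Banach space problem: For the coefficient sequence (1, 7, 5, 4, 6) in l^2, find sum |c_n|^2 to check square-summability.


sum |c_n|^2 = 1^2 + 7^2 + 5^2 + 4^2 + 6^2
= 1 + 49 + 25 + 16 + 36
= 127

127


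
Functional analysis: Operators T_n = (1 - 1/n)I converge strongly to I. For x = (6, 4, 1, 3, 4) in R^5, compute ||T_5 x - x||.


T_5 x - x = (1 - 1/5)x - x = -x/5
||x|| = sqrt(78) = 8.8318
||T_5 x - x|| = ||x||/5 = 8.8318/5 = 1.7664

1.7664


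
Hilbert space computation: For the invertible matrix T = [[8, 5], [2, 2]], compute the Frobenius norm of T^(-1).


det(T) = 8*2 - 5*2 = 6
T^(-1) = (1/6) * [[2, -5], [-2, 8]] = [[0.3333, -0.8333], [-0.3333, 1.3333]]
||T^(-1)||_F^2 = 0.3333^2 + (-0.8333)^2 + (-0.3333)^2 + 1.3333^2 = 2.6944
||T^(-1)||_F = sqrt(2.6944) = 1.6415

1.6415


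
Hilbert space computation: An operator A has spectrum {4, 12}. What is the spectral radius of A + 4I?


Spectrum of A + 4I = {8, 16}
Spectral radius = max |lambda| over the shifted spectrum
= max(8, 16) = 16

16


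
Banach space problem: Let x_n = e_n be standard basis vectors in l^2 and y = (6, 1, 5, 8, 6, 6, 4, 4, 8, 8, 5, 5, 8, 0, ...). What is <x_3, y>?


x_3 = e_3 is the standard basis vector with 1 in position 3.
<x_3, y> = y_3 = 5
As n -> infinity, <x_n, y> -> 0, confirming weak convergence of (x_n) to 0.

5


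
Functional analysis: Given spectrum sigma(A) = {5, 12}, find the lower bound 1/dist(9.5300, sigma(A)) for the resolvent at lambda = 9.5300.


dist(9.5300, {5, 12}) = min(|9.5300 - 5|, |9.5300 - 12|)
= min(4.5300, 2.4700) = 2.4700
Resolvent bound = 1/2.4700 = 0.4049

0.4049


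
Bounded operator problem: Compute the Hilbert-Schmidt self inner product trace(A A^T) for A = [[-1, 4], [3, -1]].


trace(A * A^T) = sum of squares of all entries
= (-1)^2 + 4^2 + 3^2 + (-1)^2
= 1 + 16 + 9 + 1
= 27

27


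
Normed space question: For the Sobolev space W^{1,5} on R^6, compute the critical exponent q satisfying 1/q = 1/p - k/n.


Using the Sobolev embedding formula: 1/q = 1/p - k/n
1/q = 1/5 - 1/6 = 1/30
q = 1/(1/30) = 30

30.0000


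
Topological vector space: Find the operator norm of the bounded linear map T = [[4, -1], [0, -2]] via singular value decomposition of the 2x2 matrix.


A^T A = [[16, -4], [-4, 5]]
trace(A^T A) = 21, det(A^T A) = 64
discriminant = 21^2 - 4*64 = 185
Largest eigenvalue of A^T A = (trace + sqrt(disc))/2 = 17.3007
||T|| = sqrt(17.3007) = 4.1594

4.1594


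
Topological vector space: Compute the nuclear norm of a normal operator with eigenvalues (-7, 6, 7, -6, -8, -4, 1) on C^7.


For a normal operator, singular values equal |eigenvalues|.
Trace norm = sum |lambda_i| = 7 + 6 + 7 + 6 + 8 + 4 + 1
= 39

39


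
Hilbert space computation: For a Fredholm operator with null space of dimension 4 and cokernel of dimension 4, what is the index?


The Fredholm index is defined as ind(T) = dim(ker T) - dim(coker T)
= 4 - 4
= 0

0


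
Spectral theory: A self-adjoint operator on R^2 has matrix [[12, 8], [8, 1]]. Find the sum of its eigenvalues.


For a self-adjoint (symmetric) matrix, the eigenvalues are real.
The sum of eigenvalues equals the trace of the matrix.
trace = 12 + 1 = 13

13


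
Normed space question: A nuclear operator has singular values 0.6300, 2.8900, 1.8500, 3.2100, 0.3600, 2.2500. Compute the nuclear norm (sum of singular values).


The nuclear norm is the sum of all singular values.
||T||_1 = 0.6300 + 2.8900 + 1.8500 + 3.2100 + 0.3600 + 2.2500
= 11.1900

11.1900


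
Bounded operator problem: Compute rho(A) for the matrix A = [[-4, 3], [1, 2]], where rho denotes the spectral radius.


For a 2x2 matrix, eigenvalues satisfy lambda^2 - (trace)*lambda + det = 0
trace = -4 + 2 = -2
det = -4*2 - 3*1 = -11
discriminant = (-2)^2 - 4*(-11) = 48
spectral radius = max |eigenvalue| = 4.4641

4.4641


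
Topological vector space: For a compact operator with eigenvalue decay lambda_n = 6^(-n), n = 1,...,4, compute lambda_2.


The eigenvalue formula gives lambda_2 = 1/6^2
= 1/36
= 0.0278

0.0278


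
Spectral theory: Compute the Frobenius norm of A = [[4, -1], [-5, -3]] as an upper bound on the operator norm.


||A||_F^2 = sum a_ij^2
= 4^2 + (-1)^2 + (-5)^2 + (-3)^2
= 16 + 1 + 25 + 9 = 51
||A||_F = sqrt(51) = 7.1414

7.1414


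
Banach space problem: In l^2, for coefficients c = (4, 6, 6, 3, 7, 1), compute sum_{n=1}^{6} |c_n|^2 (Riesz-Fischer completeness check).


sum |c_n|^2 = 4^2 + 6^2 + 6^2 + 3^2 + 7^2 + 1^2
= 16 + 36 + 36 + 9 + 49 + 1
= 147

147


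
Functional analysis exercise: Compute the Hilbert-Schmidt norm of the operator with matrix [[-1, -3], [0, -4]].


The Hilbert-Schmidt norm is sqrt(sum of squares of all entries).
Sum of squares = (-1)^2 + (-3)^2 + 0^2 + (-4)^2
= 1 + 9 + 0 + 16 = 26
||T||_HS = sqrt(26) = 5.0990

5.0990


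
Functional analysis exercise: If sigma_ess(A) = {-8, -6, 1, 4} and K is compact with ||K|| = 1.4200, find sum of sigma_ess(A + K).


By Weyl's theorem, the essential spectrum is invariant under compact perturbations.
sigma_ess(A + K) = sigma_ess(A) = {-8, -6, 1, 4}
Sum = -8 + -6 + 1 + 4 = -9

-9


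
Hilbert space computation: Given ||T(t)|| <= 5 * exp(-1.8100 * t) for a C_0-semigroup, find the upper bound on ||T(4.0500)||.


||T(4.0500)|| <= 5 * exp(-1.8100 * 4.0500)
= 5 * exp(-7.3305)
= 5 * 6.5525e-04
= 0.0033

0.0033


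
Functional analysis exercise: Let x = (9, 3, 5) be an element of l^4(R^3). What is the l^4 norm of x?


The l^4 norm = (sum |x_i|^4)^(1/4)
Sum of 4th powers = 6561 + 81 + 625 = 7267
||x||_4 = (7267)^(1/4) = 9.2329

9.2329


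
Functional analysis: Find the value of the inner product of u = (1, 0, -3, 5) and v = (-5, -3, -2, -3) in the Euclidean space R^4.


Computing the standard inner product <u, v> = sum u_i * v_i
= 1*-5 + 0*-3 + -3*-2 + 5*-3
= -5 + 0 + 6 + -15
= -14

-14


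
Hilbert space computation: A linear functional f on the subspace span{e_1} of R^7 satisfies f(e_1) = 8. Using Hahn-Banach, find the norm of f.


The norm of f is given by ||f|| = sup_{||x||=1} |f(x)|.
On span{e_1}, ||e_1|| = 1, so ||f|| = |f(e_1)| / ||e_1||
= |8| / 1 = 8.0000

8.0000


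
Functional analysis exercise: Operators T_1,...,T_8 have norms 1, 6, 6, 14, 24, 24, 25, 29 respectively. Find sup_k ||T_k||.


By the Uniform Boundedness Principle, the supremum of norms is finite.
sup_k ||T_k|| = max(1, 6, 6, 14, 24, 24, 25, 29) = 29

29


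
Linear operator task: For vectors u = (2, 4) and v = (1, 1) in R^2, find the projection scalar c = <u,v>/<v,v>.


Computing <u,v> = 2*1 + 4*1 = 6
Computing <v,v> = 1^2 + 1^2 = 2
Projection coefficient = 6/2 = 3.0000

3.0000


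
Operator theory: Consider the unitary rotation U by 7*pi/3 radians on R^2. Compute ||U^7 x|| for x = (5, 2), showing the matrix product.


U is a rotation by theta = 7*pi/3
U^7 = rotation by 7*theta = 49*pi/3 = 1*pi/3 (mod 2*pi)
cos(1*pi/3) = 0.5000, sin(1*pi/3) = 0.8660
U^7 x = (0.5000 * 5 - 0.8660 * 2, 0.8660 * 5 + 0.5000 * 2)
= (0.7679, 5.3301)
||U^7 x|| = sqrt(0.7679^2 + 5.3301^2) = sqrt(29.0000) = 5.3852

5.3852


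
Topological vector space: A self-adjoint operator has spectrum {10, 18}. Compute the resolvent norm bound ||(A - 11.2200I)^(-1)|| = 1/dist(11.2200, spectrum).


dist(11.2200, {10, 18}) = min(|11.2200 - 10|, |11.2200 - 18|)
= min(1.2200, 6.7800) = 1.2200
Resolvent bound = 1/1.2200 = 0.8197

0.8197


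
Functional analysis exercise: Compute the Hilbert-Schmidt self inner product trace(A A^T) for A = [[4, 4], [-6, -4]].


trace(A * A^T) = sum of squares of all entries
= 4^2 + 4^2 + (-6)^2 + (-4)^2
= 16 + 16 + 36 + 16
= 84

84


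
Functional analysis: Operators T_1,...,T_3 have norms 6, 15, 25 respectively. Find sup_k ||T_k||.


By the Uniform Boundedness Principle, the supremum of norms is finite.
sup_k ||T_k|| = max(6, 15, 25) = 25

25


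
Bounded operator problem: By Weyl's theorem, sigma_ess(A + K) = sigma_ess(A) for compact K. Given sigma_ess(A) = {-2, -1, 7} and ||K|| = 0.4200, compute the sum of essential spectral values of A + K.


By Weyl's theorem, the essential spectrum is invariant under compact perturbations.
sigma_ess(A + K) = sigma_ess(A) = {-2, -1, 7}
Sum = -2 + -1 + 7 = 4

4


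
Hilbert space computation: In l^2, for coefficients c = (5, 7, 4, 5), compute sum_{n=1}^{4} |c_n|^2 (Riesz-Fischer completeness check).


sum |c_n|^2 = 5^2 + 7^2 + 4^2 + 5^2
= 25 + 49 + 16 + 25
= 115

115


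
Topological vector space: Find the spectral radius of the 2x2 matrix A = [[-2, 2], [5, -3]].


For a 2x2 matrix, eigenvalues satisfy lambda^2 - (trace)*lambda + det = 0
trace = -2 + -3 = -5
det = -2*-3 - 2*5 = -4
discriminant = (-5)^2 - 4*(-4) = 41
spectral radius = max |eigenvalue| = 5.7016

5.7016


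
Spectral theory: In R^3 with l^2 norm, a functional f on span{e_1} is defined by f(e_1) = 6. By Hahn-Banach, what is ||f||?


The norm of f is given by ||f|| = sup_{||x||=1} |f(x)|.
On span{e_1}, ||e_1|| = 1, so ||f|| = |f(e_1)| / ||e_1||
= |6| / 1 = 6.0000

6.0000


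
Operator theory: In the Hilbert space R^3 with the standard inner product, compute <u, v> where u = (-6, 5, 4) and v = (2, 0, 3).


Computing the standard inner product <u, v> = sum u_i * v_i
= -6*2 + 5*0 + 4*3
= -12 + 0 + 12
= 0

0


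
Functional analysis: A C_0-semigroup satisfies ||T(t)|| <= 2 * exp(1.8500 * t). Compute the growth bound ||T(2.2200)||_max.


||T(2.2200)|| <= 2 * exp(1.8500 * 2.2200)
= 2 * exp(4.1070)
= 2 * 60.7642
= 121.5283

121.5283


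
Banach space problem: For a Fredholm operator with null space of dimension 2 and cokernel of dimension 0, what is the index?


The Fredholm index is defined as ind(T) = dim(ker T) - dim(coker T)
= 2 - 0
= 2

2


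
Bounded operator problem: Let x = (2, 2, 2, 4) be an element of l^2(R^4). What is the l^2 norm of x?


The l^2 norm = (sum |x_i|^2)^(1/2)
Sum of 2th powers = 4 + 4 + 4 + 16 = 28
||x||_2 = (28)^(1/2) = 5.2915

5.2915


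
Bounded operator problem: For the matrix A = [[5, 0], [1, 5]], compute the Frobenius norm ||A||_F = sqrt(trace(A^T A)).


||A||_F^2 = sum a_ij^2
= 5^2 + 0^2 + 1^2 + 5^2
= 25 + 0 + 1 + 25 = 51
||A||_F = sqrt(51) = 7.1414

7.1414


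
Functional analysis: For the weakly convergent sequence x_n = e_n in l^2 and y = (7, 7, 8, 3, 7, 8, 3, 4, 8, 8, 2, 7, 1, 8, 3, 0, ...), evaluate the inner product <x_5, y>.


x_5 = e_5 is the standard basis vector with 1 in position 5.
<x_5, y> = y_5 = 7
As n -> infinity, <x_n, y> -> 0, confirming weak convergence of (x_n) to 0.

7


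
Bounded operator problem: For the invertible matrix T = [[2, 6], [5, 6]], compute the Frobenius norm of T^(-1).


det(T) = 2*6 - 6*5 = -18
T^(-1) = (1/-18) * [[6, -6], [-5, 2]] = [[-0.3333, 0.3333], [0.2778, -0.1111]]
||T^(-1)||_F^2 = (-0.3333)^2 + 0.3333^2 + 0.2778^2 + (-0.1111)^2 = 0.3117
||T^(-1)||_F = sqrt(0.3117) = 0.5583

0.5583


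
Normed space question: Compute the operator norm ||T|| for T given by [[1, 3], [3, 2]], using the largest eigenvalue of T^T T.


A^T A = [[10, 9], [9, 13]]
trace(A^T A) = 23, det(A^T A) = 49
discriminant = 23^2 - 4*49 = 333
Largest eigenvalue of A^T A = (trace + sqrt(disc))/2 = 20.6241
||T|| = sqrt(20.6241) = 4.5414

4.5414


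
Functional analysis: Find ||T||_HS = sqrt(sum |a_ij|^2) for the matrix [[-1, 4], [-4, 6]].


The Hilbert-Schmidt norm is sqrt(sum of squares of all entries).
Sum of squares = (-1)^2 + 4^2 + (-4)^2 + 6^2
= 1 + 16 + 16 + 36 = 69
||T||_HS = sqrt(69) = 8.3066

8.3066


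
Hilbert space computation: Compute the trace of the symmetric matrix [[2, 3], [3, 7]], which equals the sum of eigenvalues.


For a self-adjoint (symmetric) matrix, the eigenvalues are real.
The sum of eigenvalues equals the trace of the matrix.
trace = 2 + 7 = 9

9


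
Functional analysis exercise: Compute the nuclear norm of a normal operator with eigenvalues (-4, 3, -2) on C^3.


For a normal operator, singular values equal |eigenvalues|.
Trace norm = sum |lambda_i| = 4 + 3 + 2
= 9

9


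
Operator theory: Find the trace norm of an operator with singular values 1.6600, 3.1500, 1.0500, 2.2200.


The nuclear norm is the sum of all singular values.
||T||_1 = 1.6600 + 3.1500 + 1.0500 + 2.2200
= 8.0800

8.0800


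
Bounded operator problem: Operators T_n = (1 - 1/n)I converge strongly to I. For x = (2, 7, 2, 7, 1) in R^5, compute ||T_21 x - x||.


T_21 x - x = (1 - 1/21)x - x = -x/21
||x|| = sqrt(107) = 10.3441
||T_21 x - x|| = ||x||/21 = 10.3441/21 = 0.4926

0.4926


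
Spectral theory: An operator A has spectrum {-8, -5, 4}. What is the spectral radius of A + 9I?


Spectrum of A + 9I = {1, 4, 13}
Spectral radius = max |lambda| over the shifted spectrum
= max(1, 4, 13) = 13

13


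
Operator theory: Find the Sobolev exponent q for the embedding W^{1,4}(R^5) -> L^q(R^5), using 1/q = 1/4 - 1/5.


Using the Sobolev embedding formula: 1/q = 1/p - k/n
1/q = 1/4 - 1/5 = 1/20
q = 1/(1/20) = 20

20.0000


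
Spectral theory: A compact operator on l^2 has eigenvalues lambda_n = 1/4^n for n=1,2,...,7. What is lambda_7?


The eigenvalue formula gives lambda_7 = 1/4^7
= 1/16384
= 6.1035e-05

6.1035e-05


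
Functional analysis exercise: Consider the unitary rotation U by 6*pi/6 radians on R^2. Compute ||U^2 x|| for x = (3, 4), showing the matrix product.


U is a rotation by theta = 6*pi/6
U^2 = rotation by 2*theta = 12*pi/6 = 0*pi/6 (mod 2*pi)
cos(0*pi/6) = 1.0000, sin(0*pi/6) = 0.0000
U^2 x = (1.0000 * 3 - 0.0000 * 4, 0.0000 * 3 + 1.0000 * 4)
= (3.0000, 4.0000)
||U^2 x|| = sqrt(3.0000^2 + 4.0000^2) = sqrt(25.0000) = 5.0000

5.0000


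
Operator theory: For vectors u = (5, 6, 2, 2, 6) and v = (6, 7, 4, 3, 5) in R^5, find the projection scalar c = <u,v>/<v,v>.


Computing <u,v> = 5*6 + 6*7 + 2*4 + 2*3 + 6*5 = 116
Computing <v,v> = 6^2 + 7^2 + 4^2 + 3^2 + 5^2 = 135
Projection coefficient = 116/135 = 0.8593

0.8593


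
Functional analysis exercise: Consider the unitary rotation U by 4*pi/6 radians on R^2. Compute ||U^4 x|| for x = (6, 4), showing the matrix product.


U is a rotation by theta = 4*pi/6
U^4 = rotation by 4*theta = 16*pi/6 = 4*pi/6 (mod 2*pi)
cos(4*pi/6) = -0.5000, sin(4*pi/6) = 0.8660
U^4 x = (-0.5000 * 6 - 0.8660 * 4, 0.8660 * 6 + -0.5000 * 4)
= (-6.4641, 3.1962)
||U^4 x|| = sqrt((-6.4641)^2 + 3.1962^2) = sqrt(52.0000) = 7.2111

7.2111


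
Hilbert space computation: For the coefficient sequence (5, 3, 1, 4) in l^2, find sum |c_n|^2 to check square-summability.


sum |c_n|^2 = 5^2 + 3^2 + 1^2 + 4^2
= 25 + 9 + 1 + 16
= 51

51


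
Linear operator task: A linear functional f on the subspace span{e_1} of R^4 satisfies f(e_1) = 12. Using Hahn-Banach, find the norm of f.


The norm of f is given by ||f|| = sup_{||x||=1} |f(x)|.
On span{e_1}, ||e_1|| = 1, so ||f|| = |f(e_1)| / ||e_1||
= |12| / 1 = 12.0000

12.0000


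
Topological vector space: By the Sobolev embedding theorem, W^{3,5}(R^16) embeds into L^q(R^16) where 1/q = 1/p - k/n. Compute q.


Using the Sobolev embedding formula: 1/q = 1/p - k/n
1/q = 1/5 - 3/16 = 1/80
q = 1/(1/80) = 80

80.0000


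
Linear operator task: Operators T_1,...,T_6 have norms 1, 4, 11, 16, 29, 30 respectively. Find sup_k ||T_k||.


By the Uniform Boundedness Principle, the supremum of norms is finite.
sup_k ||T_k|| = max(1, 4, 11, 16, 29, 30) = 30

30


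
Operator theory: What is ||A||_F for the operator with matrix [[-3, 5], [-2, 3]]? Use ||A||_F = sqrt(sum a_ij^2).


||A||_F^2 = sum a_ij^2
= (-3)^2 + 5^2 + (-2)^2 + 3^2
= 9 + 25 + 4 + 9 = 47
||A||_F = sqrt(47) = 6.8557

6.8557


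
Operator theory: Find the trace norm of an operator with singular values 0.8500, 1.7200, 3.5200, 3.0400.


The nuclear norm is the sum of all singular values.
||T||_1 = 0.8500 + 1.7200 + 3.5200 + 3.0400
= 9.1300

9.1300


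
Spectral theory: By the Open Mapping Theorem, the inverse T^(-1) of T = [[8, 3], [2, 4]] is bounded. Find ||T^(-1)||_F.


det(T) = 8*4 - 3*2 = 26
T^(-1) = (1/26) * [[4, -3], [-2, 8]] = [[0.1538, -0.1154], [-0.0769, 0.3077]]
||T^(-1)||_F^2 = 0.1538^2 + (-0.1154)^2 + (-0.0769)^2 + 0.3077^2 = 0.1376
||T^(-1)||_F = sqrt(0.1376) = 0.3709

0.3709


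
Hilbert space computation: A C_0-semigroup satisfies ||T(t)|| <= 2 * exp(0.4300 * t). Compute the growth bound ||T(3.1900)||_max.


||T(3.1900)|| <= 2 * exp(0.4300 * 3.1900)
= 2 * exp(1.3717)
= 2 * 3.9420
= 7.8841

7.8841


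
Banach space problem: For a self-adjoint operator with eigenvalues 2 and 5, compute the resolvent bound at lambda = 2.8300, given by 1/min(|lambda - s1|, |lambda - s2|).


dist(2.8300, {2, 5}) = min(|2.8300 - 2|, |2.8300 - 5|)
= min(0.8300, 2.1700) = 0.8300
Resolvent bound = 1/0.8300 = 1.2048

1.2048


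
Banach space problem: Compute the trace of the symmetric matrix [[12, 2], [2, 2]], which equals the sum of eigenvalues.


For a self-adjoint (symmetric) matrix, the eigenvalues are real.
The sum of eigenvalues equals the trace of the matrix.
trace = 12 + 2 = 14

14
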